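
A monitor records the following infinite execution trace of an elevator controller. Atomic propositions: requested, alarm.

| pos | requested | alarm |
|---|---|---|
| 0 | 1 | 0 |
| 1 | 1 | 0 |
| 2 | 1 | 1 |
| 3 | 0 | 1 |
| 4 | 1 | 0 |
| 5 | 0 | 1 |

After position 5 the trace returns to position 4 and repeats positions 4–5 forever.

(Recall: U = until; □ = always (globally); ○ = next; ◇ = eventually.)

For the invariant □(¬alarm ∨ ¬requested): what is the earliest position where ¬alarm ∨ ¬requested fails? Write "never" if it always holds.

2

Check ¬alarm ∨ ¬requested at each position in order: 0 ✓, 1 ✓.
At position 2 the labels are {alarm, requested}, so ¬alarm ∨ ¬requested is false there. This is the first violation.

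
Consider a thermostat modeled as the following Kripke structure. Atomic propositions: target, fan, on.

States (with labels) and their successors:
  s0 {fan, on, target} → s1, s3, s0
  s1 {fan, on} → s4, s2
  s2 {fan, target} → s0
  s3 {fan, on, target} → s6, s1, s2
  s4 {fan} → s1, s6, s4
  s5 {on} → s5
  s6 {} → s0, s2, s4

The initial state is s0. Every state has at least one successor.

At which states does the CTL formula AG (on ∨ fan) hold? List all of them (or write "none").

States satisfying on ∨ fan: {s0, s1, s2, s3, s4, s5}.
States satisfying AG (on ∨ fan): {s5}.

{s5}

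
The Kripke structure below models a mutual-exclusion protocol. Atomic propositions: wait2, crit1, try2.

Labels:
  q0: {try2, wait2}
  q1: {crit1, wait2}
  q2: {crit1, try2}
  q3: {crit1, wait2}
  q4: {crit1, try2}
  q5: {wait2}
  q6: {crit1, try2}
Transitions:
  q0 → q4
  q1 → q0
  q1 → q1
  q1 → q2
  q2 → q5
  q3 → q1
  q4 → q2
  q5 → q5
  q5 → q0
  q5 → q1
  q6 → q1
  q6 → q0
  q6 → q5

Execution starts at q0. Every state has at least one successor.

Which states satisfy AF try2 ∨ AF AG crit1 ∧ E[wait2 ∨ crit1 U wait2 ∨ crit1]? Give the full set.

{q0, q2, q4, q6}

States satisfying try2: {q0, q2, q4, q6}.
States satisfying AF try2: {q0, q2, q4, q6}.
States satisfying AG crit1: ∅.
States satisfying AF AG crit1: ∅.
States satisfying wait2 ∨ crit1: {q0, q1, q2, q3, q4, q5, q6}.
States satisfying E[wait2 ∨ crit1 U wait2 ∨ crit1]: {q0, q1, q2, q3, q4, q5, q6}.
States satisfying AF AG crit1 ∧ E[wait2 ∨ crit1 U wait2 ∨ crit1]: ∅.
States satisfying AF try2 ∨ AF AG crit1 ∧ E[wait2 ∨ crit1 U wait2 ∨ crit1]: {q0, q2, q4, q6}.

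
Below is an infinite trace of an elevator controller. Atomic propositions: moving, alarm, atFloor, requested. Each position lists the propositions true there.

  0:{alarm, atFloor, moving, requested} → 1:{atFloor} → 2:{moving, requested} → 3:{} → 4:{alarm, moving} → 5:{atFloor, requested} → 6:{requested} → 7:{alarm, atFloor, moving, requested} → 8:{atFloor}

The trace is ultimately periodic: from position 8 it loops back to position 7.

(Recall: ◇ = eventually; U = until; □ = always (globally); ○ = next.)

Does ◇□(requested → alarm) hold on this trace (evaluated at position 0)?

Satisfied

□(requested → alarm) holds at position 7, which is reachable from 0, so ◇□(requested → alarm) holds.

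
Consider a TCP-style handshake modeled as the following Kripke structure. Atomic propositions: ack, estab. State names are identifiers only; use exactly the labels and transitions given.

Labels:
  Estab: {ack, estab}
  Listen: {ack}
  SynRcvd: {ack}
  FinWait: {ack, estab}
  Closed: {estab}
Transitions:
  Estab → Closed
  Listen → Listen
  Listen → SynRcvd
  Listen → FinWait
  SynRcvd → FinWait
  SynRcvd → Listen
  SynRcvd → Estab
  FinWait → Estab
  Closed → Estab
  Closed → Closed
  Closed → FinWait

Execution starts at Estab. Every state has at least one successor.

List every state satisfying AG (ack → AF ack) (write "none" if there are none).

{Estab, Listen, SynRcvd, FinWait, Closed}

States satisfying ack → AF ack: {Estab, Listen, SynRcvd, FinWait, Closed}.
States satisfying AG (ack → AF ack): {Estab, Listen, SynRcvd, FinWait, Closed}.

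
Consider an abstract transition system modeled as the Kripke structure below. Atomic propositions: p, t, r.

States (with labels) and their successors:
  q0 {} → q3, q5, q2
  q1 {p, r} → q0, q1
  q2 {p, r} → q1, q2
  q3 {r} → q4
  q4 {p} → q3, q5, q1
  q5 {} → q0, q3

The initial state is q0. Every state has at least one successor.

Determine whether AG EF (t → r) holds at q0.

States satisfying EF (t → r): {q0, q1, q2, q3, q4, q5}.
States satisfying AG EF (t → r): {q0, q1, q2, q3, q4, q5}.
Every state reachable from q0 satisfies EF (t → r).
q0 ∈ Sat(AG EF (t → r)).

Yes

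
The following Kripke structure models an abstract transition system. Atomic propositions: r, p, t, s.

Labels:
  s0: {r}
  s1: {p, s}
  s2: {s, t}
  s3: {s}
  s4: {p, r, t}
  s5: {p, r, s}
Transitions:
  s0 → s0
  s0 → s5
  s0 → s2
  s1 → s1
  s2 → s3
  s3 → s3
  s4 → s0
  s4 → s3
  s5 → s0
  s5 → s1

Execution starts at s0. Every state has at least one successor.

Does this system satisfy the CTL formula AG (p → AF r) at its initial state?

States satisfying p → AF r: {s0, s2, s3, s4, s5}.
States satisfying AG (p → AF r): {s2, s3}.
s1 is reachable from s0 and violates p → AF r, so AG fails at s0.
s0 ∉ Sat(AG (p → AF r)).

Violated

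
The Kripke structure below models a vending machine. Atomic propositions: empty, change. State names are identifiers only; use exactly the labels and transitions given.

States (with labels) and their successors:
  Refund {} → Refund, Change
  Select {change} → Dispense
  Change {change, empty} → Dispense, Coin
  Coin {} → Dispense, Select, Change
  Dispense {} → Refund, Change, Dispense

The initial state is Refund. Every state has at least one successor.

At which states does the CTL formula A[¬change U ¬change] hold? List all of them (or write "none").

States satisfying ¬change: {Refund, Coin, Dispense}.
States satisfying A[¬change U ¬change]: {Refund, Coin, Dispense}.

{Refund, Coin, Dispense}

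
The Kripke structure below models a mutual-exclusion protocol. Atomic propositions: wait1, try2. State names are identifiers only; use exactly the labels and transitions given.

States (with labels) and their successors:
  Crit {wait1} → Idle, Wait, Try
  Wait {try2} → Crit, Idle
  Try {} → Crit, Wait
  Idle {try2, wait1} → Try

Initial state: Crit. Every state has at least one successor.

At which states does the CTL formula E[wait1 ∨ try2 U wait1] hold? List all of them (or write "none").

{Crit, Wait, Idle}

States satisfying wait1 ∨ try2: {Crit, Wait, Idle}.
States satisfying wait1: {Crit, Idle}.
States satisfying E[wait1 ∨ try2 U wait1]: {Crit, Wait, Idle}.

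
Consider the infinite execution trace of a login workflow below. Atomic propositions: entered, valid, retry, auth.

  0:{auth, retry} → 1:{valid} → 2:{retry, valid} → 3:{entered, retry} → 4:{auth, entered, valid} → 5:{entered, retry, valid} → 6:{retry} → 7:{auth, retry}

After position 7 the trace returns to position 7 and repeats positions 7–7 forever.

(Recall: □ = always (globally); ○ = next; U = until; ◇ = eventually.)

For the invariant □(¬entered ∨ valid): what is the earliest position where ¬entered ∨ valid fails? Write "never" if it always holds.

3

Check ¬entered ∨ valid at each position in order: 0 ✓, 1 ✓, 2 ✓.
At position 3 the labels are {entered, retry}, so ¬entered ∨ valid is false there. This is the first violation.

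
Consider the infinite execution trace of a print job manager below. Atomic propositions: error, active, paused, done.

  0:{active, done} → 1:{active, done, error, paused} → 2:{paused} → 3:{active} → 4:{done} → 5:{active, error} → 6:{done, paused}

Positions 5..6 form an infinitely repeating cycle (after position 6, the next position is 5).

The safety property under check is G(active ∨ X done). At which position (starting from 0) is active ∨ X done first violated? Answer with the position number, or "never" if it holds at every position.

2

Check active ∨ X done at each position in order: 0 ✓, 1 ✓.
At position 2 the labels are {paused} and the next position 3 has {active}, so active ∨ X done is false there. This is the first violation.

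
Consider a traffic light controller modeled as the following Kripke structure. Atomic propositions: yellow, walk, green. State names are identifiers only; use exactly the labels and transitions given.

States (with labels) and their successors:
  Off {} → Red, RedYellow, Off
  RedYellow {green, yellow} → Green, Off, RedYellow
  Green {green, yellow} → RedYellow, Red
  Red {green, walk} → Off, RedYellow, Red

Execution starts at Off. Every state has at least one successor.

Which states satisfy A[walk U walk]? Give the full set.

{Red}

States satisfying walk: {Red}.
States satisfying A[walk U walk]: {Red}.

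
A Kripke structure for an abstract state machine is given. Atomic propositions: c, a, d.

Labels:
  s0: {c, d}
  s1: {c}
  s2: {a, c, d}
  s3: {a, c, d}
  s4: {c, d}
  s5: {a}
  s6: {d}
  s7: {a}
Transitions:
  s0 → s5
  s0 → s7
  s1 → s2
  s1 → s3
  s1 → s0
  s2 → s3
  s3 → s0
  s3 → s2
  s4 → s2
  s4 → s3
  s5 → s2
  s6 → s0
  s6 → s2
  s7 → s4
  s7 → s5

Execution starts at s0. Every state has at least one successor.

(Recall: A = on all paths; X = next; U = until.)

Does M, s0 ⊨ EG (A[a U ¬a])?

States satisfying A[a U ¬a]: {s0, s1, s4, s6}.
States satisfying EG (A[a U ¬a]): ∅.
No suitable path/successor from s0 witnesses the formula.
s0 ∉ Sat(EG (A[a U ¬a])).

Does not hold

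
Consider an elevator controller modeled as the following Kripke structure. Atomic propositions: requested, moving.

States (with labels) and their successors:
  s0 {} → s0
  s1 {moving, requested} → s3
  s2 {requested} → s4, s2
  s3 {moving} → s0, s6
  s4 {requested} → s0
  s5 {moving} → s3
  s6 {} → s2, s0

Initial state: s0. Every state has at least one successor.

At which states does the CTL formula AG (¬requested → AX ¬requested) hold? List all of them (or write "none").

States satisfying ¬requested → AX ¬requested: {s0, s1, s2, s3, s4, s5}.
States satisfying AG (¬requested → AX ¬requested): {s0, s2, s4}.

{s0, s2, s4}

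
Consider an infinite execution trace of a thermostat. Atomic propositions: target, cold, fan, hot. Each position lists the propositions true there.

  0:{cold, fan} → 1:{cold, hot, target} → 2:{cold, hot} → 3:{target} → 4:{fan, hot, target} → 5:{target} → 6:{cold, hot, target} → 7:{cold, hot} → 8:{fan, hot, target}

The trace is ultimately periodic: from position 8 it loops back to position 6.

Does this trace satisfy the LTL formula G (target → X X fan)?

No

target → X X fan must hold at every position from 0 onward. It fails at position 1, so G (target → X X fan) is false.
Positions where target holds: 1, 3, 4, 5, 6, 8.
Check X X fan at each: 1→fails, 3→fails, 4→fails, 5→fails, 6→ok, 8→fails.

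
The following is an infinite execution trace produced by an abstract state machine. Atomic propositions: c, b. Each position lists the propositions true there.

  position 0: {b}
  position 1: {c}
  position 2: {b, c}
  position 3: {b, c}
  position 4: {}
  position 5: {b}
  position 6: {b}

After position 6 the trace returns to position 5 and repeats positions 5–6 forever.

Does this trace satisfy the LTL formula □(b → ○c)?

b → ○c must hold at every position from 0 onward. It fails at position 3, so □(b → ○c) is false.
Positions where b holds: 0, 2, 3, 5, 6.
Check ○c at each: 0→ok, 2→ok, 3→fails, 5→fails, 6→fails.

Violated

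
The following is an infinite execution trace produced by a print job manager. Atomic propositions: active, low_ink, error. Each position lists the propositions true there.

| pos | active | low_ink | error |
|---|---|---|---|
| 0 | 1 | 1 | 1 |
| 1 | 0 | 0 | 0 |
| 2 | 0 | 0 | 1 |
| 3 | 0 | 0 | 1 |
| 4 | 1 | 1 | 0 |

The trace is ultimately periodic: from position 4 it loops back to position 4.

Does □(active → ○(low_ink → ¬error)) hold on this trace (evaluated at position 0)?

active → ○(low_ink → ¬error) holds at every position 0..4, and those are all positions ever visited, so □(active → ○(low_ink → ¬error)) holds.
Positions where active holds: 0, 4.
Check ○(low_ink → ¬error) at each: 0→ok, 4→ok.

Satisfied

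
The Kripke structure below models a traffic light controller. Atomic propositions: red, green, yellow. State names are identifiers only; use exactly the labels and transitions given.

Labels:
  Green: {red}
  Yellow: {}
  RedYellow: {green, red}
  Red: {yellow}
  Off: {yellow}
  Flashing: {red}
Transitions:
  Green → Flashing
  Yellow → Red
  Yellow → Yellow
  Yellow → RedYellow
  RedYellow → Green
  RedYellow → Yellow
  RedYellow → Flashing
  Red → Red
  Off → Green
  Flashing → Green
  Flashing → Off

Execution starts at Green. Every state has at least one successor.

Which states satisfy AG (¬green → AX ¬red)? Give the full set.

{Red}

States satisfying ¬green → AX ¬red: {RedYellow, Red}.
States satisfying AG (¬green → AX ¬red): {Red}.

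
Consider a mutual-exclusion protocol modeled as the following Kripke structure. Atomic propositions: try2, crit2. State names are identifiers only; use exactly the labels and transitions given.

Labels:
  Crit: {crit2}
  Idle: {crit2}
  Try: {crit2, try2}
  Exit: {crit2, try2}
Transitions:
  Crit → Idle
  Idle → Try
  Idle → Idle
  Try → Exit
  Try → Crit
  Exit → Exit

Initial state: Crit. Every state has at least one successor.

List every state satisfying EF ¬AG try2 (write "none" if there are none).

{Crit, Idle, Try}

States satisfying ¬AG try2: {Crit, Idle, Try}.
States satisfying EF ¬AG try2: {Crit, Idle, Try}.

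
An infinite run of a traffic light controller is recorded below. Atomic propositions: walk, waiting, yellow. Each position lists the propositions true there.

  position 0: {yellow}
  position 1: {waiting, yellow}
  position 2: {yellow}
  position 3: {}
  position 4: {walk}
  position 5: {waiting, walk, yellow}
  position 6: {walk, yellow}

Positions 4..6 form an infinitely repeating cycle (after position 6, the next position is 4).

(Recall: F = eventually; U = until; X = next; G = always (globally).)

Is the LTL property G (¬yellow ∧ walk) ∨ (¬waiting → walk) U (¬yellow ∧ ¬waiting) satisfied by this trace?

¬yellow ∧ walk must hold at every position from 0 onward. It fails at position 0, so G (¬yellow ∧ walk) is false.
Walking from position 0: at position 0, ¬yellow ∧ ¬waiting has not yet held and ¬waiting → walk fails, so (¬waiting → walk) U (¬yellow ∧ ¬waiting) is false.
At position 0: G (¬yellow ∧ walk) is false; (¬waiting → walk) U (¬yellow ∧ ¬waiting) is false; so G (¬yellow ∧ walk) ∨ (¬waiting → walk) U (¬yellow ∧ ¬waiting) is false.

No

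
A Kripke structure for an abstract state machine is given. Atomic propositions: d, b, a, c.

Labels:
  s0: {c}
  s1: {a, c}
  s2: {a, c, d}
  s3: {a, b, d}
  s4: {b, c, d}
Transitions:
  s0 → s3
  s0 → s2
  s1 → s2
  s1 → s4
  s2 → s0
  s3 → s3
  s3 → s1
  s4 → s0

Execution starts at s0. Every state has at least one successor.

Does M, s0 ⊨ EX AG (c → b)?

Violated

States satisfying AG (c → b): ∅.
States satisfying EX AG (c → b): ∅.
No suitable path/successor from s0 witnesses the formula.
s0 ∉ Sat(EX AG (c → b)).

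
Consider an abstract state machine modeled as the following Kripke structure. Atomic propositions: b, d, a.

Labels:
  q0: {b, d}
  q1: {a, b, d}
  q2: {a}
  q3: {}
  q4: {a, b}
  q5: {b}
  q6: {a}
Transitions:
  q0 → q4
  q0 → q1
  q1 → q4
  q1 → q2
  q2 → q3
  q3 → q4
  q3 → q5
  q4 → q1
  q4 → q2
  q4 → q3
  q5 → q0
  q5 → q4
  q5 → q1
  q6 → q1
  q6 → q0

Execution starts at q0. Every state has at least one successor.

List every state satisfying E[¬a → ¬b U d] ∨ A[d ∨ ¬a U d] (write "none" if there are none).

{q0, q1, q2, q3, q4, q6}

States satisfying ¬a → ¬b: {q1, q2, q3, q4, q6}.
States satisfying d: {q0, q1}.
States satisfying E[¬a → ¬b U d]: {q0, q1, q2, q3, q4, q6}.
States satisfying d ∨ ¬a: {q0, q1, q3, q5}.
States satisfying A[d ∨ ¬a U d]: {q0, q1}.
States satisfying E[¬a → ¬b U d] ∨ A[d ∨ ¬a U d]: {q0, q1, q2, q3, q4, q6}.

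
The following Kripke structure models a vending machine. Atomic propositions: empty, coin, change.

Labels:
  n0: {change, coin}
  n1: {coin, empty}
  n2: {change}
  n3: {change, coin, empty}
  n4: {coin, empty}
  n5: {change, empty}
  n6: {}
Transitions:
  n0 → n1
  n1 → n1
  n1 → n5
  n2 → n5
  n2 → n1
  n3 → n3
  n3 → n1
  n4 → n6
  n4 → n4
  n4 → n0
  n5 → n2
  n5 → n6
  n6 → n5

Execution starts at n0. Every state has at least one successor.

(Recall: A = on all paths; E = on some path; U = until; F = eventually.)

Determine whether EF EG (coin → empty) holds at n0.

Holds

States satisfying EG (coin → empty): {n1, n2, n3, n4, n5, n6}.
States satisfying EF EG (coin → empty): {n0, n1, n2, n3, n4, n5, n6}.
Some path from n0 reaches a state where EG (coin → empty) holds.
n0 ∈ Sat(EF EG (coin → empty)).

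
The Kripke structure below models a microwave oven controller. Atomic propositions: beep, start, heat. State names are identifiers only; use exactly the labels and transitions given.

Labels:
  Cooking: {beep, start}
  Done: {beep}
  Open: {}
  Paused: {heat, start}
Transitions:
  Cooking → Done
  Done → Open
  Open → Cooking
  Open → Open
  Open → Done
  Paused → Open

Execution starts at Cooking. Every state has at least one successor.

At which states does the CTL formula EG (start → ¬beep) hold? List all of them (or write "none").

{Done, Open, Paused}

States satisfying start → ¬beep: {Done, Open, Paused}.
States satisfying EG (start → ¬beep): {Done, Open, Paused}.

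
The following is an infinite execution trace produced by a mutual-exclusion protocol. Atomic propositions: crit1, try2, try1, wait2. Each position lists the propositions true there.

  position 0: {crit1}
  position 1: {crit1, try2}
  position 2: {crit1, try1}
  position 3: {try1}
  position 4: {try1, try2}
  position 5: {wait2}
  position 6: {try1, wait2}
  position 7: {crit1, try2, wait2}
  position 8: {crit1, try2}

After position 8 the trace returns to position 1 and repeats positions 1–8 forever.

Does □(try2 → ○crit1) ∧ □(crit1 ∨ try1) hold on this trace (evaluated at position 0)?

try2 → ○crit1 must hold at every position from 0 onward. It fails at position 4, so □(try2 → ○crit1) is false.
Positions where try2 holds: 1, 4, 7, 8.
Check ○crit1 at each: 1→ok, 4→fails, 7→ok, 8→ok.
crit1 ∨ try1 must hold at every position from 0 onward. It fails at position 5, so □(crit1 ∨ try1) is false.
At position 0: □(try2 → ○crit1) is false; □(crit1 ∨ try1) is false; so □(try2 → ○crit1) ∧ □(crit1 ∨ try1) is false.

Violated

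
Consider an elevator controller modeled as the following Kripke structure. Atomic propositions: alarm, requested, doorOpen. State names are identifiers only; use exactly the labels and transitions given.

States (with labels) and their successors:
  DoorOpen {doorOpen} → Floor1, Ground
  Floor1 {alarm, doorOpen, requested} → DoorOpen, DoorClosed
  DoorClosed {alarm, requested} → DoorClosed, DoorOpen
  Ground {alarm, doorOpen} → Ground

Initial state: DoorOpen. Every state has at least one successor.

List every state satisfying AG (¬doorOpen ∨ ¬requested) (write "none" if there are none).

{Ground}

States satisfying ¬doorOpen ∨ ¬requested: {DoorOpen, DoorClosed, Ground}.
States satisfying AG (¬doorOpen ∨ ¬requested): {Ground}.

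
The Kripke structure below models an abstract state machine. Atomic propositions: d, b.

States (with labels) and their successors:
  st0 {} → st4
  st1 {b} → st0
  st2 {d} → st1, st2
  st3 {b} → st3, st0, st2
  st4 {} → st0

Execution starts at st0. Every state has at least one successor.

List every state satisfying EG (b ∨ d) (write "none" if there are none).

{st2, st3}

States satisfying b ∨ d: {st1, st2, st3}.
States satisfying EG (b ∨ d): {st2, st3}.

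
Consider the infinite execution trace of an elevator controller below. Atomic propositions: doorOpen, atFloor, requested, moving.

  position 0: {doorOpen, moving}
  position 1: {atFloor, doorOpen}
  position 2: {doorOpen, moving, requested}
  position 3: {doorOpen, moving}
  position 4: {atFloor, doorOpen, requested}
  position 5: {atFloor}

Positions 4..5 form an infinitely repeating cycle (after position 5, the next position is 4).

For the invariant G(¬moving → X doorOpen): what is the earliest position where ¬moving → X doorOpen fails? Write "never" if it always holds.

4

Check ¬moving → X doorOpen at each position in order: 0 ✓, 1 ✓, 2 ✓, 3 ✓.
At position 4 the labels are {atFloor, doorOpen, requested} and the next position 5 has {atFloor}, so ¬moving → X doorOpen is false there. This is the first violation.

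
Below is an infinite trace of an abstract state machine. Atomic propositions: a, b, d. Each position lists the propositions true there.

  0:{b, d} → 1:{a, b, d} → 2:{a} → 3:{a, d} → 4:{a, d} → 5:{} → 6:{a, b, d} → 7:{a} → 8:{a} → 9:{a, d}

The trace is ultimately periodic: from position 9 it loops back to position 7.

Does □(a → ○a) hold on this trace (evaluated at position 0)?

a → ○a must hold at every position from 0 onward. It fails at position 4, so □(a → ○a) is false.
Positions where a holds: 1, 2, 3, 4, 6, 7, 8, 9.
Check ○a at each: 1→ok, 2→ok, 3→ok, 4→fails, 6→ok, 7→ok, 8→ok, 9→ok.

No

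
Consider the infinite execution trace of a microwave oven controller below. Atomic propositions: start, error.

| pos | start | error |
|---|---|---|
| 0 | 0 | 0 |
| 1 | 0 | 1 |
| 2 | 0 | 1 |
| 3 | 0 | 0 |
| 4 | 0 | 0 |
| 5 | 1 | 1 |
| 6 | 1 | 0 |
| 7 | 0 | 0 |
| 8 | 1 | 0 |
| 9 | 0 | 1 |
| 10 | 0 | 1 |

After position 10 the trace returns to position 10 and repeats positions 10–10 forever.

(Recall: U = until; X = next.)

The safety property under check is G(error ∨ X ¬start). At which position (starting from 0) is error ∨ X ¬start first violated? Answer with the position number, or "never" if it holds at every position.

Check error ∨ X ¬start at each position in order: 0 ✓, 1 ✓, 2 ✓, 3 ✓.
At position 4 the labels are {} and the next position 5 has {error, start}, so error ∨ X ¬start is false there. This is the first violation.

4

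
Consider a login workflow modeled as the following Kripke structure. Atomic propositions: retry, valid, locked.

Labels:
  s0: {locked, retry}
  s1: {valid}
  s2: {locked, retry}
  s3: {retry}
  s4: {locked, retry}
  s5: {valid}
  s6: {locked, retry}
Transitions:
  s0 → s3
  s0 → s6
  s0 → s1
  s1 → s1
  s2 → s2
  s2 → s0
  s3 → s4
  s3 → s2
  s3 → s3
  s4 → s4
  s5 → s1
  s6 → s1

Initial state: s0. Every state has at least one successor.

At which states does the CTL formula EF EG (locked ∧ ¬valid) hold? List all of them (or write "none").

States satisfying EG (locked ∧ ¬valid): {s2, s4}.
States satisfying EF EG (locked ∧ ¬valid): {s0, s2, s3, s4}.

{s0, s2, s3, s4}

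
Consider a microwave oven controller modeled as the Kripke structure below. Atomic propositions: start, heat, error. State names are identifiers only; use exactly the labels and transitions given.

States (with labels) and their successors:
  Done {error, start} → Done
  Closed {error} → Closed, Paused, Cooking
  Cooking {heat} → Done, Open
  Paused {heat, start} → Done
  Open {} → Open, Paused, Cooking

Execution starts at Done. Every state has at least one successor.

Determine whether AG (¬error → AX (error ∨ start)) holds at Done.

Yes

States satisfying ¬error → AX (error ∨ start): {Done, Closed, Paused}.
States satisfying AG (¬error → AX (error ∨ start)): {Done, Paused}.
Every state reachable from Done satisfies ¬error → AX (error ∨ start).
Done ∈ Sat(AG (¬error → AX (error ∨ start))).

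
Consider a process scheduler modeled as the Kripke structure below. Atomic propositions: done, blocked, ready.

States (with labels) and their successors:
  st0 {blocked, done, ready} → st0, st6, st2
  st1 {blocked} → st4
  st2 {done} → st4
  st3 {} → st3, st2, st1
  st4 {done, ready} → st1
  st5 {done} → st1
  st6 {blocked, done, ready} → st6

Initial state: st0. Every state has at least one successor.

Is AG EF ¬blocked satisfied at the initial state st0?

States satisfying EF ¬blocked: {st0, st1, st2, st3, st4, st5}.
States satisfying AG EF ¬blocked: {st1, st2, st3, st4, st5}.
st6 is reachable from st0 and violates EF ¬blocked, so AG fails at st0.
st0 ∉ Sat(AG EF ¬blocked).

Does not hold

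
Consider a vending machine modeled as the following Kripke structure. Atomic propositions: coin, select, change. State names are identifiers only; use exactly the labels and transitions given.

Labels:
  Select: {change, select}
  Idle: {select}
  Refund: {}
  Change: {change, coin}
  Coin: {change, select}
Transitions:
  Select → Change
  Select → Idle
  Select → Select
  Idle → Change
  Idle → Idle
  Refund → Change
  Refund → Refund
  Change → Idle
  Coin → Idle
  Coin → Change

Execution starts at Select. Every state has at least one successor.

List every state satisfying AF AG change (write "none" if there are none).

States satisfying AG change: ∅.
States satisfying AF AG change: ∅.

none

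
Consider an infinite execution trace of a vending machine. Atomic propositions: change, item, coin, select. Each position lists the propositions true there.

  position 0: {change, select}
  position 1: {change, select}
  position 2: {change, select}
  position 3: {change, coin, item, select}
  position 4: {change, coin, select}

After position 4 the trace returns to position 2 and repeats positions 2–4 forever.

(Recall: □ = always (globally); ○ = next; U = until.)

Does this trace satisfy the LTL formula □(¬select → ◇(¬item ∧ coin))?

¬select → ◇(¬item ∧ coin) holds at every position 0..4, and those are all positions ever visited, so □(¬select → ◇(¬item ∧ coin)) holds.

Holds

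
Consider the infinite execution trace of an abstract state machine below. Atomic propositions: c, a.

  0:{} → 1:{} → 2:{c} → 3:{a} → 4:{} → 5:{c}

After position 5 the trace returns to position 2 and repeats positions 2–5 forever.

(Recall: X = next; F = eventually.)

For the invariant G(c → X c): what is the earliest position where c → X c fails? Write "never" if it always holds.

2

Check c → X c at each position in order: 0 ✓, 1 ✓.
At position 2 the labels are {c} and the next position 3 has {a}, so c → X c is false there. This is the first violation.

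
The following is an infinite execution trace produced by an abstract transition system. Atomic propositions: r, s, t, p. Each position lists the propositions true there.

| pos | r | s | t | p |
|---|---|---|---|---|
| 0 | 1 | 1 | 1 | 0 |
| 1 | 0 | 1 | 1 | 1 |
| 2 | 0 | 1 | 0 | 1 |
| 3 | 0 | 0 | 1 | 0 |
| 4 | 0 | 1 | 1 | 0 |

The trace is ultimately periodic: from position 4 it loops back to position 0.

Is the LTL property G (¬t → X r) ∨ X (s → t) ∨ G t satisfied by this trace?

t must hold at every position from 0 onward. It fails at position 2, so G t is false.
At position 0: G (¬t → X r) ∨ X (s → t) is true; G t is false; so G (¬t → X r) ∨ X (s → t) ∨ G t is true.

Yes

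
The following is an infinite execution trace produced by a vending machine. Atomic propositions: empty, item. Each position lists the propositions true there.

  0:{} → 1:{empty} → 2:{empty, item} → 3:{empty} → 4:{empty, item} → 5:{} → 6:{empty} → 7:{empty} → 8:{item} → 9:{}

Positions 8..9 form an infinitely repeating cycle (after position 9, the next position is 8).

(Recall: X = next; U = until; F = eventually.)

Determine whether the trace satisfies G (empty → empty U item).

Satisfied

empty → empty U item holds at every position 0..9, and those are all positions ever visited, so G (empty → empty U item) holds.
Positions where empty holds: 1, 2, 3, 4, 6, 7.
Check empty U item at each: 1→ok, 2→ok, 3→ok, 4→ok, 6→ok, 7→ok.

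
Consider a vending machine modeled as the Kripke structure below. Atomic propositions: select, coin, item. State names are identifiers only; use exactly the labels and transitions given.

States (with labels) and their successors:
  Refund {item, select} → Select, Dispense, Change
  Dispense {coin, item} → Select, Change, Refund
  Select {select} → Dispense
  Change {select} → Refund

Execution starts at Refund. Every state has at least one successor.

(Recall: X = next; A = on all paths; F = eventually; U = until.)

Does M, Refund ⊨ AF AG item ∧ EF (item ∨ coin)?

States satisfying AG item: ∅.
States satisfying AF AG item: ∅.
States satisfying item ∨ coin: {Refund, Dispense}.
States satisfying EF (item ∨ coin): {Refund, Dispense, Select, Change}.
States satisfying AF AG item ∧ EF (item ∨ coin): ∅.
Refund ∉ Sat(AF AG item ∧ EF (item ∨ coin)).

Violated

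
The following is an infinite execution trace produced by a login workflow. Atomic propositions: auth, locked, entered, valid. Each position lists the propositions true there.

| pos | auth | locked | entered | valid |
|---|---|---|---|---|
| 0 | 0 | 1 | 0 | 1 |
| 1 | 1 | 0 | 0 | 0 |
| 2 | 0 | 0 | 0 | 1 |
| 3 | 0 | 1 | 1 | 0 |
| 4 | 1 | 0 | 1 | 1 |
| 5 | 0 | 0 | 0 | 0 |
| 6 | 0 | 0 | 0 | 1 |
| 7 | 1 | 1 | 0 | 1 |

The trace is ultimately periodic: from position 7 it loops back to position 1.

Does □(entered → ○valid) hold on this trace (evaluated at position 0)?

Does not hold

entered → ○valid must hold at every position from 0 onward. It fails at position 4, so □(entered → ○valid) is false.
Positions where entered holds: 3, 4.
Check ○valid at each: 3→ok, 4→fails.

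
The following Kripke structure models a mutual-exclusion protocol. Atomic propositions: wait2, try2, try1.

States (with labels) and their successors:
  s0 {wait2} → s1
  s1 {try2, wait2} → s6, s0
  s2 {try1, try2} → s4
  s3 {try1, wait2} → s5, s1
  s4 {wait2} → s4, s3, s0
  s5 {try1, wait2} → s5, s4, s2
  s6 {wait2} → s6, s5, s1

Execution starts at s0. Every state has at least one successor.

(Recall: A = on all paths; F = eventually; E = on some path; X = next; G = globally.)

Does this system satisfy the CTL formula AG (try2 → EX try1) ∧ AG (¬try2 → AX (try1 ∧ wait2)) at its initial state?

No

States satisfying try2 → EX try1: {s0, s3, s4, s5, s6}.
States satisfying AG (try2 → EX try1): ∅.
States satisfying ¬try2 → AX (try1 ∧ wait2): {s1, s2}.
States satisfying AG (¬try2 → AX (try1 ∧ wait2)): ∅.
States satisfying AG (try2 → EX try1) ∧ AG (¬try2 → AX (try1 ∧ wait2)): ∅.
s0 ∉ Sat(AG (try2 → EX try1) ∧ AG (¬try2 → AX (try1 ∧ wait2))).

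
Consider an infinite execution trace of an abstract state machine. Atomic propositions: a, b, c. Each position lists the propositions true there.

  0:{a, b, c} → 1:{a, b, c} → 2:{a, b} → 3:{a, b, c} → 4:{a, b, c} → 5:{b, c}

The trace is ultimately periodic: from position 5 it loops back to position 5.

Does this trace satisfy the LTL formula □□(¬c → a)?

□(¬c → a) holds at every position 0..5, and those are all positions ever visited, so □□(¬c → a) holds.

Satisfied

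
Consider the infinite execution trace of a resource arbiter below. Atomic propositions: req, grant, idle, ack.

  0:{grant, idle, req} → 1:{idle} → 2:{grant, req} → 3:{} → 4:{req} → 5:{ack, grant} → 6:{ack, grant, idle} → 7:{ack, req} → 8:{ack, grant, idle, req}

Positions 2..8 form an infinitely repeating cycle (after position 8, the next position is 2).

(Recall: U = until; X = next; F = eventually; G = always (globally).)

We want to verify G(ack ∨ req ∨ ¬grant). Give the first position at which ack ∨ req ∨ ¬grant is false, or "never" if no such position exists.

ack ∨ req ∨ ¬grant holds at every position 0..8, and those are all the positions the trace ever visits, so the invariant G(ack ∨ req ∨ ¬grant) is never violated.

never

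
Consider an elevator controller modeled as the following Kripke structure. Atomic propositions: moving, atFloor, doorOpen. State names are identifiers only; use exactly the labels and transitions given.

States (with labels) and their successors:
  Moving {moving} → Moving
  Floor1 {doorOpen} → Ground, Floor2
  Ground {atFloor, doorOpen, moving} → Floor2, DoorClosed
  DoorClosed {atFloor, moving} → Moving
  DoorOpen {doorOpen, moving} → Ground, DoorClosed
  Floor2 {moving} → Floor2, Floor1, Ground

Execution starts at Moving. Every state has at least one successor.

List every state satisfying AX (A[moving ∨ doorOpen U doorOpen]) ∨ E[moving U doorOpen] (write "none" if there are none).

States satisfying A[moving ∨ doorOpen U doorOpen]: {Floor1, Ground, DoorOpen}.
States satisfying AX (A[moving ∨ doorOpen U doorOpen]): ∅.
States satisfying moving: {Moving, Ground, DoorClosed, DoorOpen, Floor2}.
States satisfying doorOpen: {Floor1, Ground, DoorOpen}.
States satisfying E[moving U doorOpen]: {Floor1, Ground, DoorOpen, Floor2}.
States satisfying AX (A[moving ∨ doorOpen U doorOpen]) ∨ E[moving U doorOpen]: {Floor1, Ground, DoorOpen, Floor2}.

{Floor1, Ground, DoorOpen, Floor2}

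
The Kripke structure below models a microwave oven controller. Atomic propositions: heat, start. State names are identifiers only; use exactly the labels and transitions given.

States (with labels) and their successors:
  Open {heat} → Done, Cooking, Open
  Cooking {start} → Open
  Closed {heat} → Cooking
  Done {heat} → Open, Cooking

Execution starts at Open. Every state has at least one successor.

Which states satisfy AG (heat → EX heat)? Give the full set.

{Open, Cooking, Done}

States satisfying heat → EX heat: {Open, Cooking, Done}.
States satisfying AG (heat → EX heat): {Open, Cooking, Done}.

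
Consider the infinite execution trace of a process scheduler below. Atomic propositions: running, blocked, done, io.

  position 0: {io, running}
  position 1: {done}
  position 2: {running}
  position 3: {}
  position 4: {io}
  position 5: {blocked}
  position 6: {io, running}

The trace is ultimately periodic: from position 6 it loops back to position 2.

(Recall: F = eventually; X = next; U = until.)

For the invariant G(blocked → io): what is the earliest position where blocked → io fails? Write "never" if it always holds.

Check blocked → io at each position in order: 0 ✓, 1 ✓, 2 ✓, 3 ✓, 4 ✓.
At position 5 the labels are {blocked}, so blocked → io is false there. This is the first violation.

5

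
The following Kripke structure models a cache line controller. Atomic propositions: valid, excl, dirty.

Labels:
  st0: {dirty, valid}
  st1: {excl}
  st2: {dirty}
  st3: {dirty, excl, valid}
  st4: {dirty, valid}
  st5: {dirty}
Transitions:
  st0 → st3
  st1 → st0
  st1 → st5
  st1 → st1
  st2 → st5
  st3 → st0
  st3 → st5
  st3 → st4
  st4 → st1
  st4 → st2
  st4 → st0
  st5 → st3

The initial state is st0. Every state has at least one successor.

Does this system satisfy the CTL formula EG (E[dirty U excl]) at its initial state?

States satisfying E[dirty U excl]: {st0, st1, st2, st3, st4, st5}.
States satisfying EG (E[dirty U excl]): {st0, st1, st2, st3, st4, st5}.
st0 ∈ Sat(EG (E[dirty U excl])).

Satisfied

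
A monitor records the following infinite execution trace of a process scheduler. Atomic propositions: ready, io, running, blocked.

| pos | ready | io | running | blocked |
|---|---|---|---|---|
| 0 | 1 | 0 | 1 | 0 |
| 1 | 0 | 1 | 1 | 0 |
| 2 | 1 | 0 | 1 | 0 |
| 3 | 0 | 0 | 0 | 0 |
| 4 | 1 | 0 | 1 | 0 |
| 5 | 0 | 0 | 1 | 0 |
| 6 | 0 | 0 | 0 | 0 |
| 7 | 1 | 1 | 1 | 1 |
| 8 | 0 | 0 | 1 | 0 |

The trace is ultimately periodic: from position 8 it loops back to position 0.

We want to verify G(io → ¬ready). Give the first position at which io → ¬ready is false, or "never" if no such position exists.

7

Check io → ¬ready at each position in order: 0 ✓, 1 ✓, 2 ✓, 3 ✓, 4 ✓, 5 ✓, 6 ✓.
At position 7 the labels are {blocked, io, ready, running}, so io → ¬ready is false there. This is the first violation.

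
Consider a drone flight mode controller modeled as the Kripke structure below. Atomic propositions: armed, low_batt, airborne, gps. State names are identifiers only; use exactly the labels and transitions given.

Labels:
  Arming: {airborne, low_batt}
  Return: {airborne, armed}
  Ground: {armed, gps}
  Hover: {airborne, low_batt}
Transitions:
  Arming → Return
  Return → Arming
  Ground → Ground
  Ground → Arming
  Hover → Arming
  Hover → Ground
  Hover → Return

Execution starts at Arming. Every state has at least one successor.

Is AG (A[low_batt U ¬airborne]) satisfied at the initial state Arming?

No

States satisfying A[low_batt U ¬airborne]: {Ground}.
States satisfying AG (A[low_batt U ¬airborne]): ∅.
Arming is reachable from Arming and violates A[low_batt U ¬airborne], so AG fails at Arming.
Arming ∉ Sat(AG (A[low_batt U ¬airborne])).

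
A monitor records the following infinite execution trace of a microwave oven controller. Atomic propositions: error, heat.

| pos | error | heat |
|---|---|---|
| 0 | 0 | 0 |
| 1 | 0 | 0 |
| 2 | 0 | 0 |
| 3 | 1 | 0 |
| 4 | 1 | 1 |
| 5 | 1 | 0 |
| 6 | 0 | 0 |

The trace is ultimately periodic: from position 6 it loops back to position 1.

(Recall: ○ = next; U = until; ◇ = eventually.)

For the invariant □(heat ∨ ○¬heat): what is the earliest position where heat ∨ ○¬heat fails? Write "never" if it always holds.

Check heat ∨ ○¬heat at each position in order: 0 ✓, 1 ✓, 2 ✓.
At position 3 the labels are {error} and the next position 4 has {error, heat}, so heat ∨ ○¬heat is false there. This is the first violation.

3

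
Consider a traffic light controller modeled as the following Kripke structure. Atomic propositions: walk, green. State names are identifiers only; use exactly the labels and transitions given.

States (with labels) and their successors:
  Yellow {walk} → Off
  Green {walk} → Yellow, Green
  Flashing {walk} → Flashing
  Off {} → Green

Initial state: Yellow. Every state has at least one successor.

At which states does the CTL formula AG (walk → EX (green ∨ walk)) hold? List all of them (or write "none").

States satisfying walk → EX (green ∨ walk): {Green, Flashing, Off}.
States satisfying AG (walk → EX (green ∨ walk)): {Flashing}.

{Flashing}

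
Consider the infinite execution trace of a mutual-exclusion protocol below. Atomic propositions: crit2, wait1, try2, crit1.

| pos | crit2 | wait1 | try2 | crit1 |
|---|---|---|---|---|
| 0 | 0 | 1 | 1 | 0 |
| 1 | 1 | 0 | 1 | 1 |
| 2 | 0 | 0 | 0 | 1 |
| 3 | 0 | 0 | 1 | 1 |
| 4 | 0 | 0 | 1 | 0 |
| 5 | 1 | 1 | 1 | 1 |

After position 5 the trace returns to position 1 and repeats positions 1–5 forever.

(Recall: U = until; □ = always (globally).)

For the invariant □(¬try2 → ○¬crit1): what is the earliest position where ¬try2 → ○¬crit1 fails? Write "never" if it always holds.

Check ¬try2 → ○¬crit1 at each position in order: 0 ✓, 1 ✓.
At position 2 the labels are {crit1} and the next position 3 has {crit1, try2}, so ¬try2 → ○¬crit1 is false there. This is the first violation.

2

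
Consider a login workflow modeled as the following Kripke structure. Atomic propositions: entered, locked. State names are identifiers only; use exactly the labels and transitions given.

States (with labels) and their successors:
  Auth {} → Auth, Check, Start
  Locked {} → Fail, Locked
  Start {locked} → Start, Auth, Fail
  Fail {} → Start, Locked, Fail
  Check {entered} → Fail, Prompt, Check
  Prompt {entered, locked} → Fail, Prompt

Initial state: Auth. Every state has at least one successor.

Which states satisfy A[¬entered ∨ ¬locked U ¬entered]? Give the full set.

States satisfying ¬entered ∨ ¬locked: {Auth, Locked, Start, Fail, Check}.
States satisfying ¬entered: {Auth, Locked, Start, Fail}.
States satisfying A[¬entered ∨ ¬locked U ¬entered]: {Auth, Locked, Start, Fail}.

{Auth, Locked, Start, Fail}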